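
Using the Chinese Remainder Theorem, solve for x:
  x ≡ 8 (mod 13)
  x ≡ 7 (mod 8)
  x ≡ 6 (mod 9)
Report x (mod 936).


Moduli 13, 8, 9 are pairwise coprime; by CRT there is a unique solution modulo M = 13 · 8 · 9 = 936.
Solve pairwise, accumulating the modulus:
  Start with x ≡ 8 (mod 13).
  Combine with x ≡ 7 (mod 8): since gcd(13, 8) = 1, we get a unique residue mod 104.
    Write x = 8 + 13·t and substitute into x ≡ 7 (mod 8): 13·t ≡ 7 − 8 = -1 (mod 8).
    Reduce coefficients mod 8: 5·t ≡ 7 (mod 8).
    The inverse of 5 mod 8 is 5 (since 5·5 = 25 = 3·8 + 1), so t ≡ 5·7 = 35 ≡ 3 (mod 8).
    Then x = 8 + 13·3 = 47, valid modulo lcm(13, 8) = 104: x ≡ 47 (mod 104).
  Combine with x ≡ 6 (mod 9): since gcd(104, 9) = 1, we get a unique residue mod 936.
    Write x = 47 + 104·t and substitute into x ≡ 6 (mod 9): 104·t ≡ 6 − 47 = -41 (mod 9).
    Reduce coefficients mod 9: 5·t ≡ 4 (mod 9).
    The inverse of 5 mod 9 is 2 (since 5·2 = 10 = 1·9 + 1), so t ≡ 2·4 = 8 ≡ 8 (mod 9).
    Then x = 47 + 104·8 = 879, valid modulo lcm(104, 9) = 936: x ≡ 879 (mod 936).
Verify: 879 mod 13 = 8 ✓, 879 mod 8 = 7 ✓, 879 mod 9 = 6 ✓.

x ≡ 879 (mod 936).


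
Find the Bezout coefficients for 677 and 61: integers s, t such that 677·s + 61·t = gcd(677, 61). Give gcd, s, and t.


Euclidean algorithm on (677, 61) — divide until remainder is 0:
  677 = 11 · 61 + 6
  61 = 10 · 6 + 1
  6 = 6 · 1 + 0
gcd(677, 61) = 1.
Track Bezout coefficients alongside the remainders: start with r₀ = 677 = a·1 + b·0 (s = 1, t = 0) and r₁ = 61 = a·0 + b·1 (s = 0, t = 1); each new remainder r_{k+1} = r_{k-1} − q_k·r_k inherits s_{k+1} = s_{k-1} − q_k·s_k, t_{k+1} = t_{k-1} − q_k·t_k, so r_k = a·s_k + b·t_k at every step:
  q = 11: r = 6, s = 1 − 11·0 = 1, t = 0 − 11·1 = -11  (check: 677·1 + 61·(-11) = 6)
  q = 10: r = 1, s = 0 − 10·1 = -10, t = 1 − 10·(-11) = 111  (check: 677·(-10) + 61·111 = 1)
The row with r = 1 (the gcd) gives the Bezout coefficients s = -10, t = 111.
Result: 677 · (-10) + 61 · (111) = 1.

gcd(677, 61) = 1; s = -10, t = 111 (check: 677·(-10) + 61·111 = 1).


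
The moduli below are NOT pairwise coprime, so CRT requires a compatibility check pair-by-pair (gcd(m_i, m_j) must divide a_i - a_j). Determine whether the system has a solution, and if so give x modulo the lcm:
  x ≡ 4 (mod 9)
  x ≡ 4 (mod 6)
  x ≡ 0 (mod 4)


Moduli 9, 6, 4 are not pairwise coprime, so CRT works modulo lcm(m_i) when all pairwise compatibility conditions hold.
Pairwise compatibility: gcd(m_i, m_j) must divide a_i - a_j for every pair.
Merge one congruence at a time:
  Start: x ≡ 4 (mod 9).
  Combine with x ≡ 4 (mod 6): gcd(9, 6) = 3; 4 - 4 = 0, which IS divisible by 3, so compatible.
    Write x = 4 + 9·t and substitute into x ≡ 4 (mod 6): 9·t ≡ 4 − 4 = 0 (mod 6).
    Divide the congruence (and modulus) by g = 3: 3·t ≡ 0 (mod 2).
    Reduce coefficients mod 2: 1·t ≡ 0 (mod 2).
    So t ≡ 0 (mod 2).
    Then x = 4 + 9·0 = 4, valid modulo lcm(9, 6) = 18: x ≡ 4 (mod 18).
  Combine with x ≡ 0 (mod 4): gcd(18, 4) = 2; 0 - 4 = -4, which IS divisible by 2, so compatible.
    Write x = 4 + 18·t and substitute into x ≡ 0 (mod 4): 18·t ≡ 0 − 4 = -4 (mod 4).
    Divide the congruence (and modulus) by g = 2: 9·t ≡ -2 (mod 2).
    Reduce coefficients mod 2: 1·t ≡ 0 (mod 2).
    So t ≡ 0 (mod 2).
    Then x = 4 + 18·0 = 4, valid modulo lcm(18, 4) = 36: x ≡ 4 (mod 36).
Verify: 4 mod 9 = 4, 4 mod 6 = 4, 4 mod 4 = 0.

x ≡ 4 (mod 36).


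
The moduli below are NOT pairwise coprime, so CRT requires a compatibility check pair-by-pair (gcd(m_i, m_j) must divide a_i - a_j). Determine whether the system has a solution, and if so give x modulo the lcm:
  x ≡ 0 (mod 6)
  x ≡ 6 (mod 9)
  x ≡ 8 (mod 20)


Moduli 6, 9, 20 are not pairwise coprime, so CRT works modulo lcm(m_i) when all pairwise compatibility conditions hold.
Pairwise compatibility: gcd(m_i, m_j) must divide a_i - a_j for every pair.
Merge one congruence at a time:
  Start: x ≡ 0 (mod 6).
  Combine with x ≡ 6 (mod 9): gcd(6, 9) = 3; 6 - 0 = 6, which IS divisible by 3, so compatible.
    Write x = 0 + 6·t and substitute into x ≡ 6 (mod 9): 6·t ≡ 6 − 0 = 6 (mod 9).
    Divide the congruence (and modulus) by g = 3: 2·t ≡ 2 (mod 3).
    The inverse of 2 mod 3 is 2 (since 2·2 = 4 = 1·3 + 1), so t ≡ 2·2 = 4 ≡ 1 (mod 3).
    Then x = 0 + 6·1 = 6, valid modulo lcm(6, 9) = 18: x ≡ 6 (mod 18).
  Combine with x ≡ 8 (mod 20): gcd(18, 20) = 2; 8 - 6 = 2, which IS divisible by 2, so compatible.
    Write x = 6 + 18·t and substitute into x ≡ 8 (mod 20): 18·t ≡ 8 − 6 = 2 (mod 20).
    Divide the congruence (and modulus) by g = 2: 9·t ≡ 1 (mod 10).
    The inverse of 9 mod 10 is 9 (since 9·9 = 81 = 8·10 + 1), so t ≡ 9·1 = 9 ≡ 9 (mod 10).
    Then x = 6 + 18·9 = 168, valid modulo lcm(18, 20) = 180: x ≡ 168 (mod 180).
Verify: 168 mod 6 = 0, 168 mod 9 = 6, 168 mod 20 = 8.

x ≡ 168 (mod 180).


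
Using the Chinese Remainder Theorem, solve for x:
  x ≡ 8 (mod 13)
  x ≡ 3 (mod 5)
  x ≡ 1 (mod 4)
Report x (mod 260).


Moduli 13, 5, 4 are pairwise coprime; by CRT there is a unique solution modulo M = 13 · 5 · 4 = 260.
Solve pairwise, accumulating the modulus:
  Start with x ≡ 8 (mod 13).
  Combine with x ≡ 3 (mod 5): since gcd(13, 5) = 1, we get a unique residue mod 65.
    Write x = 8 + 13·t and substitute into x ≡ 3 (mod 5): 13·t ≡ 3 − 8 = -5 (mod 5).
    Reduce coefficients mod 5: 3·t ≡ 0 (mod 5).
    The inverse of 3 mod 5 is 2 (since 3·2 = 6 = 1·5 + 1), so t ≡ 2·0 = 0 ≡ 0 (mod 5).
    Then x = 8 + 13·0 = 8, valid modulo lcm(13, 5) = 65: x ≡ 8 (mod 65).
  Combine with x ≡ 1 (mod 4): since gcd(65, 4) = 1, we get a unique residue mod 260.
    Write x = 8 + 65·t and substitute into x ≡ 1 (mod 4): 65·t ≡ 1 − 8 = -7 (mod 4).
    Reduce coefficients mod 4: 1·t ≡ 1 (mod 4).
    So t ≡ 1 (mod 4).
    Then x = 8 + 65·1 = 73, valid modulo lcm(65, 4) = 260: x ≡ 73 (mod 260).
Verify: 73 mod 13 = 8 ✓, 73 mod 5 = 3 ✓, 73 mod 4 = 1 ✓.

x ≡ 73 (mod 260).


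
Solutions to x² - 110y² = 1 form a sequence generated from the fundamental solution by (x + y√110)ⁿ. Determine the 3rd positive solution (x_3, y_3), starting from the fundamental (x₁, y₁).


Step 1: Find the fundamental solution (x₁, y₁) of x² - 110y² = 1.
  Expand √110 as a continued fraction. a₀ = ⌊√110⌋ = 10; iterate m_{k+1} = d_k·a_k − m_k, d_{k+1} = (110 − m_{k+1}²)/d_k, a_{k+1} = ⌊(a₀ + m_{k+1})/d_{k+1}⌋ (starting m₀ = 0, d₀ = 1), with convergents p_k = a_k·p_{k-1} + p_{k-2}, q_k = a_k·q_{k-1} + q_{k-2} (p₋₁ = 1, q₋₁ = 0):
  k = 0: a₀ = 10; p₀/q₀ = 10/1; p₀² − 110·q₀² = 100 − 110 = -10.
  k = 1: m = 10, d = 10, a = ⌊(10 + 10)/10⌋ = 2; p/q = (2·10 + 1)/(2·1 + 0) = 21/2; p² − 110·q² = 441 − 440 = 1.
  The first convergent with p² − 110·q² = 1 gives the fundamental solution (x₁, y₁) = (21, 2).
Step 2: Apply the recurrence (x_{n+1}, y_{n+1}) = (x₁x_n + 110y₁y_n, x₁y_n + y₁x_n) repeatedly.
  From (x_1, y_1) = (21, 2): x_2 = 21·21 + 110·2·2 = 881; y_2 = 21·2 + 2·21 = 84.
  From (x_2, y_2) = (881, 84): x_3 = 21·881 + 110·2·84 = 36981; y_3 = 21·84 + 2·881 = 3526.
Step 3: Verify x_3² - 110·y_3² = 1367594361 - 1367594360 = 1 (should be 1). ✓

(x_1, y_1) = (21, 2); (x_3, y_3) = (36981, 3526).


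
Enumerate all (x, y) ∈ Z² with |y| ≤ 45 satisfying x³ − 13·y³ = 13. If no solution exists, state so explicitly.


The equation is x³ - 13y³ = 13. For fixed y, x³ = 13·y³ + 13, so a solution requires the RHS to be a perfect cube.
Strategy: iterate y from -45 to 45, compute RHS = 13·y³ + 13, and check whether it is a (positive or negative) perfect cube.
Check small values of y:
  y = 0: RHS = 13 is not a perfect cube.
  y = 1: RHS = 26 is not a perfect cube.
  y = -1: RHS = 0 = (0)³ ⇒ x = 0 works.
  y = 2: RHS = 117 is not a perfect cube.
  y = -2: RHS = -91 is not a perfect cube.
  y = 3: RHS = 364 is not a perfect cube.
  y = -3: RHS = -338 is not a perfect cube.
Continuing the search up to |y| = 45 finds no further solutions beyond those listed.
Collected solutions: (0, -1).

Solutions (with |y| ≤ 45): (0, -1).


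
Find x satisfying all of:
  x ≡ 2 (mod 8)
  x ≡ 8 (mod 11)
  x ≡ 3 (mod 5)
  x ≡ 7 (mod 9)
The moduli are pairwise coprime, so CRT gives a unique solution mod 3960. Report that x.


Product of moduli M = 8 · 11 · 5 · 9 = 3960.
Merge one congruence at a time:
  Start: x ≡ 2 (mod 8).
  Combine with x ≡ 8 (mod 11); new modulus lcm = 88.
    Write x = 2 + 8·t and substitute into x ≡ 8 (mod 11): 8·t ≡ 8 − 2 = 6 (mod 11).
    The inverse of 8 mod 11 is 7 (since 8·7 = 56 = 5·11 + 1), so t ≡ 7·6 = 42 ≡ 9 (mod 11).
    Then x = 2 + 8·9 = 74, valid modulo lcm(8, 11) = 88: x ≡ 74 (mod 88).
  Combine with x ≡ 3 (mod 5); new modulus lcm = 440.
    Write x = 74 + 88·t and substitute into x ≡ 3 (mod 5): 88·t ≡ 3 − 74 = -71 (mod 5).
    Reduce coefficients mod 5: 3·t ≡ 4 (mod 5).
    The inverse of 3 mod 5 is 2 (since 3·2 = 6 = 1·5 + 1), so t ≡ 2·4 = 8 ≡ 3 (mod 5).
    Then x = 74 + 88·3 = 338, valid modulo lcm(88, 5) = 440: x ≡ 338 (mod 440).
  Combine with x ≡ 7 (mod 9); new modulus lcm = 3960.
    Write x = 338 + 440·t and substitute into x ≡ 7 (mod 9): 440·t ≡ 7 − 338 = -331 (mod 9).
    Reduce coefficients mod 9: 8·t ≡ 2 (mod 9).
    The inverse of 8 mod 9 is 8 (since 8·8 = 64 = 7·9 + 1), so t ≡ 8·2 = 16 ≡ 7 (mod 9).
    Then x = 338 + 440·7 = 3418, valid modulo lcm(440, 9) = 3960: x ≡ 3418 (mod 3960).
Verify against each original: 3418 mod 8 = 2, 3418 mod 11 = 8, 3418 mod 5 = 3, 3418 mod 9 = 7.

x ≡ 3418 (mod 3960).


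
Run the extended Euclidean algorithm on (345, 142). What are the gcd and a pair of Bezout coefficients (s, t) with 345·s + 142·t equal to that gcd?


Euclidean algorithm on (345, 142) — divide until remainder is 0:
  345 = 2 · 142 + 61
  142 = 2 · 61 + 20
  61 = 3 · 20 + 1
  20 = 20 · 1 + 0
gcd(345, 142) = 1.
Track Bezout coefficients alongside the remainders: start with r₀ = 345 = a·1 + b·0 (s = 1, t = 0) and r₁ = 142 = a·0 + b·1 (s = 0, t = 1); each new remainder r_{k+1} = r_{k-1} − q_k·r_k inherits s_{k+1} = s_{k-1} − q_k·s_k, t_{k+1} = t_{k-1} − q_k·t_k, so r_k = a·s_k + b·t_k at every step:
  q = 2: r = 61, s = 1 − 2·0 = 1, t = 0 − 2·1 = -2  (check: 345·1 + 142·(-2) = 61)
  q = 2: r = 20, s = 0 − 2·1 = -2, t = 1 − 2·(-2) = 5  (check: 345·(-2) + 142·5 = 20)
  q = 3: r = 1, s = 1 − 3·(-2) = 7, t = -2 − 3·5 = -17  (check: 345·7 + 142·(-17) = 1)
The row with r = 1 (the gcd) gives the Bezout coefficients s = 7, t = -17.
Result: 345 · (7) + 142 · (-17) = 1.

gcd(345, 142) = 1; s = 7, t = -17 (check: 345·7 + 142·(-17) = 1).


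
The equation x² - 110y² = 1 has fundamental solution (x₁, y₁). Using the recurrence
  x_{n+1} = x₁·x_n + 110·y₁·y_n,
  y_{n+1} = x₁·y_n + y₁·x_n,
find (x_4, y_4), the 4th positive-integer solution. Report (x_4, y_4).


Step 1: Find the fundamental solution (x₁, y₁) of x² - 110y² = 1.
  Expand √110 as a continued fraction. a₀ = ⌊√110⌋ = 10; iterate m_{k+1} = d_k·a_k − m_k, d_{k+1} = (110 − m_{k+1}²)/d_k, a_{k+1} = ⌊(a₀ + m_{k+1})/d_{k+1}⌋ (starting m₀ = 0, d₀ = 1), with convergents p_k = a_k·p_{k-1} + p_{k-2}, q_k = a_k·q_{k-1} + q_{k-2} (p₋₁ = 1, q₋₁ = 0):
  k = 0: a₀ = 10; p₀/q₀ = 10/1; p₀² − 110·q₀² = 100 − 110 = -10.
  k = 1: m = 10, d = 10, a = ⌊(10 + 10)/10⌋ = 2; p/q = (2·10 + 1)/(2·1 + 0) = 21/2; p² − 110·q² = 441 − 440 = 1.
  The first convergent with p² − 110·q² = 1 gives the fundamental solution (x₁, y₁) = (21, 2).
Step 2: Apply the recurrence (x_{n+1}, y_{n+1}) = (x₁x_n + 110y₁y_n, x₁y_n + y₁x_n) repeatedly.
  From (x_1, y_1) = (21, 2): x_2 = 21·21 + 110·2·2 = 881; y_2 = 21·2 + 2·21 = 84.
  From (x_2, y_2) = (881, 84): x_3 = 21·881 + 110·2·84 = 36981; y_3 = 21·84 + 2·881 = 3526.
  From (x_3, y_3) = (36981, 3526): x_4 = 21·36981 + 110·2·3526 = 1552321; y_4 = 21·3526 + 2·36981 = 148008.
Step 3: Verify x_4² - 110·y_4² = 2409700487041 - 2409700487040 = 1 (should be 1). ✓

(x_1, y_1) = (21, 2); (x_4, y_4) = (1552321, 148008).


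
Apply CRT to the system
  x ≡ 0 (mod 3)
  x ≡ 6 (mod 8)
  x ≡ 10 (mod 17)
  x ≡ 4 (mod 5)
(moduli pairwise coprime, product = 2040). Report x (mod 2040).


Product of moduli M = 3 · 8 · 17 · 5 = 2040.
Merge one congruence at a time:
  Start: x ≡ 0 (mod 3).
  Combine with x ≡ 6 (mod 8); new modulus lcm = 24.
    Write x = 0 + 3·t and substitute into x ≡ 6 (mod 8): 3·t ≡ 6 − 0 = 6 (mod 8).
    The inverse of 3 mod 8 is 3 (since 3·3 = 9 = 1·8 + 1), so t ≡ 3·6 = 18 ≡ 2 (mod 8).
    Then x = 0 + 3·2 = 6, valid modulo lcm(3, 8) = 24: x ≡ 6 (mod 24).
  Combine with x ≡ 10 (mod 17); new modulus lcm = 408.
    Write x = 6 + 24·t and substitute into x ≡ 10 (mod 17): 24·t ≡ 10 − 6 = 4 (mod 17).
    Reduce coefficients mod 17: 7·t ≡ 4 (mod 17).
    The inverse of 7 mod 17 is 5 (since 7·5 = 35 = 2·17 + 1), so t ≡ 5·4 = 20 ≡ 3 (mod 17).
    Then x = 6 + 24·3 = 78, valid modulo lcm(24, 17) = 408: x ≡ 78 (mod 408).
  Combine with x ≡ 4 (mod 5); new modulus lcm = 2040.
    Write x = 78 + 408·t and substitute into x ≡ 4 (mod 5): 408·t ≡ 4 − 78 = -74 (mod 5).
    Reduce coefficients mod 5: 3·t ≡ 1 (mod 5).
    The inverse of 3 mod 5 is 2 (since 3·2 = 6 = 1·5 + 1), so t ≡ 2·1 = 2 ≡ 2 (mod 5).
    Then x = 78 + 408·2 = 894, valid modulo lcm(408, 5) = 2040: x ≡ 894 (mod 2040).
Verify against each original: 894 mod 3 = 0, 894 mod 8 = 6, 894 mod 17 = 10, 894 mod 5 = 4.

x ≡ 894 (mod 2040).


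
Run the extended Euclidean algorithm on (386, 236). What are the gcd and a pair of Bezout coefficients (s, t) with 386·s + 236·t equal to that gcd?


Euclidean algorithm on (386, 236) — divide until remainder is 0:
  386 = 1 · 236 + 150
  236 = 1 · 150 + 86
  150 = 1 · 86 + 64
  86 = 1 · 64 + 22
  64 = 2 · 22 + 20
  22 = 1 · 20 + 2
  20 = 10 · 2 + 0
gcd(386, 236) = 2.
Track Bezout coefficients alongside the remainders: start with r₀ = 386 = a·1 + b·0 (s = 1, t = 0) and r₁ = 236 = a·0 + b·1 (s = 0, t = 1); each new remainder r_{k+1} = r_{k-1} − q_k·r_k inherits s_{k+1} = s_{k-1} − q_k·s_k, t_{k+1} = t_{k-1} − q_k·t_k, so r_k = a·s_k + b·t_k at every step:
  q = 1: r = 150, s = 1 − 1·0 = 1, t = 0 − 1·1 = -1  (check: 386·1 + 236·(-1) = 150)
  q = 1: r = 86, s = 0 − 1·1 = -1, t = 1 − 1·(-1) = 2  (check: 386·(-1) + 236·2 = 86)
  q = 1: r = 64, s = 1 − 1·(-1) = 2, t = -1 − 1·2 = -3  (check: 386·2 + 236·(-3) = 64)
  q = 1: r = 22, s = -1 − 1·2 = -3, t = 2 − 1·(-3) = 5  (check: 386·(-3) + 236·5 = 22)
  q = 2: r = 20, s = 2 − 2·(-3) = 8, t = -3 − 2·5 = -13  (check: 386·8 + 236·(-13) = 20)
  q = 1: r = 2, s = -3 − 1·8 = -11, t = 5 − 1·(-13) = 18  (check: 386·(-11) + 236·18 = 2)
The row with r = 2 (the gcd) gives the Bezout coefficients s = -11, t = 18.
Result: 386 · (-11) + 236 · (18) = 2.

gcd(386, 236) = 2; s = -11, t = 18 (check: 386·(-11) + 236·18 = 2).


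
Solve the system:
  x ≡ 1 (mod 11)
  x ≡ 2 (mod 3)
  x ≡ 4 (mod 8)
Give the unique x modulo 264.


Moduli 11, 3, 8 are pairwise coprime; by CRT there is a unique solution modulo M = 11 · 3 · 8 = 264.
Solve pairwise, accumulating the modulus:
  Start with x ≡ 1 (mod 11).
  Combine with x ≡ 2 (mod 3): since gcd(11, 3) = 1, we get a unique residue mod 33.
    Write x = 1 + 11·t and substitute into x ≡ 2 (mod 3): 11·t ≡ 2 − 1 = 1 (mod 3).
    Reduce coefficients mod 3: 2·t ≡ 1 (mod 3).
    The inverse of 2 mod 3 is 2 (since 2·2 = 4 = 1·3 + 1), so t ≡ 2·1 = 2 ≡ 2 (mod 3).
    Then x = 1 + 11·2 = 23, valid modulo lcm(11, 3) = 33: x ≡ 23 (mod 33).
  Combine with x ≡ 4 (mod 8): since gcd(33, 8) = 1, we get a unique residue mod 264.
    Write x = 23 + 33·t and substitute into x ≡ 4 (mod 8): 33·t ≡ 4 − 23 = -19 (mod 8).
    Reduce coefficients mod 8: 1·t ≡ 5 (mod 8).
    So t ≡ 5 (mod 8).
    Then x = 23 + 33·5 = 188, valid modulo lcm(33, 8) = 264: x ≡ 188 (mod 264).
Verify: 188 mod 11 = 1 ✓, 188 mod 3 = 2 ✓, 188 mod 8 = 4 ✓.

x ≡ 188 (mod 264).


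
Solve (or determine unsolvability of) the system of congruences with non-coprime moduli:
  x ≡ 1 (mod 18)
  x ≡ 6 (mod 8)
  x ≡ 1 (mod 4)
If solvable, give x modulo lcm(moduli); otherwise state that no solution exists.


Moduli 18, 8, 4 are not pairwise coprime, so CRT works modulo lcm(m_i) when all pairwise compatibility conditions hold.
Pairwise compatibility: gcd(m_i, m_j) must divide a_i - a_j for every pair.
Merge one congruence at a time:
  Start: x ≡ 1 (mod 18).
  Combine with x ≡ 6 (mod 8): gcd(18, 8) = 2, and 6 - 1 = 5 is NOT divisible by 2.
    ⇒ system is inconsistent (no integer solution).

No solution (the system is inconsistent).


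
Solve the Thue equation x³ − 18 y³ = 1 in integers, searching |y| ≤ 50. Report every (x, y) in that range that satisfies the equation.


The equation is x³ - 18y³ = 1. For fixed y, x³ = 18·y³ + 1, so a solution requires the RHS to be a perfect cube.
Strategy: iterate y from -50 to 50, compute RHS = 18·y³ + 1, and check whether it is a (positive or negative) perfect cube.
Check small values of y:
  y = 0: RHS = 1 = (1)³ ⇒ x = 1 works.
  y = 1: RHS = 19 is not a perfect cube.
  y = -1: RHS = -17 is not a perfect cube.
  y = 2: RHS = 145 is not a perfect cube.
  y = -2: RHS = -143 is not a perfect cube.
  y = 3: RHS = 487 is not a perfect cube.
  y = -3: RHS = -485 is not a perfect cube.
Continuing the search up to |y| = 50 finds no further solutions beyond those listed.
Collected solutions: (1, 0).

Solutions (with |y| ≤ 50): (1, 0).


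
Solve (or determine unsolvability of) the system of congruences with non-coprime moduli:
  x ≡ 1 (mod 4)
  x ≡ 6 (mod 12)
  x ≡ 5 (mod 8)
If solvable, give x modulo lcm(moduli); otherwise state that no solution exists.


Moduli 4, 12, 8 are not pairwise coprime, so CRT works modulo lcm(m_i) when all pairwise compatibility conditions hold.
Pairwise compatibility: gcd(m_i, m_j) must divide a_i - a_j for every pair.
Merge one congruence at a time:
  Start: x ≡ 1 (mod 4).
  Combine with x ≡ 6 (mod 12): gcd(4, 12) = 4, and 6 - 1 = 5 is NOT divisible by 4.
    ⇒ system is inconsistent (no integer solution).

No solution (the system is inconsistent).


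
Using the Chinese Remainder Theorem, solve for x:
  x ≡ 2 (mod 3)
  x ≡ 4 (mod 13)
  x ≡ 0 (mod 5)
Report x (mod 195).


Moduli 3, 13, 5 are pairwise coprime; by CRT there is a unique solution modulo M = 3 · 13 · 5 = 195.
Solve pairwise, accumulating the modulus:
  Start with x ≡ 2 (mod 3).
  Combine with x ≡ 4 (mod 13): since gcd(3, 13) = 1, we get a unique residue mod 39.
    Write x = 2 + 3·t and substitute into x ≡ 4 (mod 13): 3·t ≡ 4 − 2 = 2 (mod 13).
    The inverse of 3 mod 13 is 9 (since 3·9 = 27 = 2·13 + 1), so t ≡ 9·2 = 18 ≡ 5 (mod 13).
    Then x = 2 + 3·5 = 17, valid modulo lcm(3, 13) = 39: x ≡ 17 (mod 39).
  Combine with x ≡ 0 (mod 5): since gcd(39, 5) = 1, we get a unique residue mod 195.
    Write x = 17 + 39·t and substitute into x ≡ 0 (mod 5): 39·t ≡ 0 − 17 = -17 (mod 5).
    Reduce coefficients mod 5: 4·t ≡ 3 (mod 5).
    The inverse of 4 mod 5 is 4 (since 4·4 = 16 = 3·5 + 1), so t ≡ 4·3 = 12 ≡ 2 (mod 5).
    Then x = 17 + 39·2 = 95, valid modulo lcm(39, 5) = 195: x ≡ 95 (mod 195).
Verify: 95 mod 3 = 2 ✓, 95 mod 13 = 4 ✓, 95 mod 5 = 0 ✓.

x ≡ 95 (mod 195).


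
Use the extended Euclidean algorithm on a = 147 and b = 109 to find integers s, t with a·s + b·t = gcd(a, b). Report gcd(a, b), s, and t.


Euclidean algorithm on (147, 109) — divide until remainder is 0:
  147 = 1 · 109 + 38
  109 = 2 · 38 + 33
  38 = 1 · 33 + 5
  33 = 6 · 5 + 3
  5 = 1 · 3 + 2
  3 = 1 · 2 + 1
  2 = 2 · 1 + 0
gcd(147, 109) = 1.
Track Bezout coefficients alongside the remainders: start with r₀ = 147 = a·1 + b·0 (s = 1, t = 0) and r₁ = 109 = a·0 + b·1 (s = 0, t = 1); each new remainder r_{k+1} = r_{k-1} − q_k·r_k inherits s_{k+1} = s_{k-1} − q_k·s_k, t_{k+1} = t_{k-1} − q_k·t_k, so r_k = a·s_k + b·t_k at every step:
  q = 1: r = 38, s = 1 − 1·0 = 1, t = 0 − 1·1 = -1  (check: 147·1 + 109·(-1) = 38)
  q = 2: r = 33, s = 0 − 2·1 = -2, t = 1 − 2·(-1) = 3  (check: 147·(-2) + 109·3 = 33)
  q = 1: r = 5, s = 1 − 1·(-2) = 3, t = -1 − 1·3 = -4  (check: 147·3 + 109·(-4) = 5)
  q = 6: r = 3, s = -2 − 6·3 = -20, t = 3 − 6·(-4) = 27  (check: 147·(-20) + 109·27 = 3)
  q = 1: r = 2, s = 3 − 1·(-20) = 23, t = -4 − 1·27 = -31  (check: 147·23 + 109·(-31) = 2)
  q = 1: r = 1, s = -20 − 1·23 = -43, t = 27 − 1·(-31) = 58  (check: 147·(-43) + 109·58 = 1)
The row with r = 1 (the gcd) gives the Bezout coefficients s = -43, t = 58.
Result: 147 · (-43) + 109 · (58) = 1.

gcd(147, 109) = 1; s = -43, t = 58 (check: 147·(-43) + 109·58 = 1).


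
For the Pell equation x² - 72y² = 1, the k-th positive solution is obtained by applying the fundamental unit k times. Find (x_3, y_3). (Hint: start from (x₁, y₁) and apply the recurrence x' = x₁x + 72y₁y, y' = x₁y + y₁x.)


Step 1: Find the fundamental solution (x₁, y₁) of x² - 72y² = 1.
  Expand √72 as a continued fraction. a₀ = ⌊√72⌋ = 8; iterate m_{k+1} = d_k·a_k − m_k, d_{k+1} = (72 − m_{k+1}²)/d_k, a_{k+1} = ⌊(a₀ + m_{k+1})/d_{k+1}⌋ (starting m₀ = 0, d₀ = 1), with convergents p_k = a_k·p_{k-1} + p_{k-2}, q_k = a_k·q_{k-1} + q_{k-2} (p₋₁ = 1, q₋₁ = 0):
  k = 0: a₀ = 8; p₀/q₀ = 8/1; p₀² − 72·q₀² = 64 − 72 = -8.
  k = 1: m = 8, d = 8, a = ⌊(8 + 8)/8⌋ = 2; p/q = (2·8 + 1)/(2·1 + 0) = 17/2; p² − 72·q² = 289 − 288 = 1.
  The first convergent with p² − 72·q² = 1 gives the fundamental solution (x₁, y₁) = (17, 2).
Step 2: Apply the recurrence (x_{n+1}, y_{n+1}) = (x₁x_n + 72y₁y_n, x₁y_n + y₁x_n) repeatedly.
  From (x_1, y_1) = (17, 2): x_2 = 17·17 + 72·2·2 = 577; y_2 = 17·2 + 2·17 = 68.
  From (x_2, y_2) = (577, 68): x_3 = 17·577 + 72·2·68 = 19601; y_3 = 17·68 + 2·577 = 2310.
Step 3: Verify x_3² - 72·y_3² = 384199201 - 384199200 = 1 (should be 1). ✓

(x_1, y_1) = (17, 2); (x_3, y_3) = (19601, 2310).


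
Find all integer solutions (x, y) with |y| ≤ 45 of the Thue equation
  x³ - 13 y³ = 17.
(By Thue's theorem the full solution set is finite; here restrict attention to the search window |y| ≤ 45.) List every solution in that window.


The equation is x³ - 13y³ = 17. For fixed y, x³ = 13·y³ + 17, so a solution requires the RHS to be a perfect cube.
Strategy: iterate y from -45 to 45, compute RHS = 13·y³ + 17, and check whether it is a (positive or negative) perfect cube.
Check small values of y:
  y = 0: RHS = 17 is not a perfect cube.
  y = 1: RHS = 30 is not a perfect cube.
  y = -1: RHS = 4 is not a perfect cube.
  y = 2: RHS = 121 is not a perfect cube.
  y = -2: RHS = -87 is not a perfect cube.
  y = 3: RHS = 368 is not a perfect cube.
  y = -3: RHS = -334 is not a perfect cube.
Continuing the search up to |y| = 45 finds no solutions either.
No (x, y) in the scanned range satisfies the equation.

No integer solutions with |y| ≤ 45.


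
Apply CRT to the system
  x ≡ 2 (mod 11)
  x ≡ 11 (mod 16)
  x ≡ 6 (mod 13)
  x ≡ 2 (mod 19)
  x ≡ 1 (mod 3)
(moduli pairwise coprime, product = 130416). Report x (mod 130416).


Product of moduli M = 11 · 16 · 13 · 19 · 3 = 130416.
Merge one congruence at a time:
  Start: x ≡ 2 (mod 11).
  Combine with x ≡ 11 (mod 16); new modulus lcm = 176.
    Write x = 2 + 11·t and substitute into x ≡ 11 (mod 16): 11·t ≡ 11 − 2 = 9 (mod 16).
    The inverse of 11 mod 16 is 3 (since 11·3 = 33 = 2·16 + 1), so t ≡ 3·9 = 27 ≡ 11 (mod 16).
    Then x = 2 + 11·11 = 123, valid modulo lcm(11, 16) = 176: x ≡ 123 (mod 176).
  Combine with x ≡ 6 (mod 13); new modulus lcm = 2288.
    Write x = 123 + 176·t and substitute into x ≡ 6 (mod 13): 176·t ≡ 6 − 123 = -117 (mod 13).
    Reduce coefficients mod 13: 7·t ≡ 0 (mod 13).
    The inverse of 7 mod 13 is 2 (since 7·2 = 14 = 1·13 + 1), so t ≡ 2·0 = 0 ≡ 0 (mod 13).
    Then x = 123 + 176·0 = 123, valid modulo lcm(176, 13) = 2288: x ≡ 123 (mod 2288).
  Combine with x ≡ 2 (mod 19); new modulus lcm = 43472.
    Write x = 123 + 2288·t and substitute into x ≡ 2 (mod 19): 2288·t ≡ 2 − 123 = -121 (mod 19).
    Reduce coefficients mod 19: 8·t ≡ 12 (mod 19).
    The inverse of 8 mod 19 is 12 (since 8·12 = 96 = 5·19 + 1), so t ≡ 12·12 = 144 ≡ 11 (mod 19).
    Then x = 123 + 2288·11 = 25291, valid modulo lcm(2288, 19) = 43472: x ≡ 25291 (mod 43472).
  Combine with x ≡ 1 (mod 3); new modulus lcm = 130416.
    Write x = 25291 + 43472·t and substitute into x ≡ 1 (mod 3): 43472·t ≡ 1 − 25291 = -25290 (mod 3).
    Reduce coefficients mod 3: 2·t ≡ 0 (mod 3).
    The inverse of 2 mod 3 is 2 (since 2·2 = 4 = 1·3 + 1), so t ≡ 2·0 = 0 ≡ 0 (mod 3).
    Then x = 25291 + 43472·0 = 25291, valid modulo lcm(43472, 3) = 130416: x ≡ 25291 (mod 130416).
Verify against each original: 25291 mod 11 = 2, 25291 mod 16 = 11, 25291 mod 13 = 6, 25291 mod 19 = 2, 25291 mod 3 = 1.

x ≡ 25291 (mod 130416).


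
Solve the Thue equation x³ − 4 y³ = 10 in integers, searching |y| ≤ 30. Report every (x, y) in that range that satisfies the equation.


The equation is x³ - 4y³ = 10. For fixed y, x³ = 4·y³ + 10, so a solution requires the RHS to be a perfect cube.
Strategy: iterate y from -30 to 30, compute RHS = 4·y³ + 10, and check whether it is a (positive or negative) perfect cube.
Check small values of y:
  y = 0: RHS = 10 is not a perfect cube.
  y = 1: RHS = 14 is not a perfect cube.
  y = -1: RHS = 6 is not a perfect cube.
  y = 2: RHS = 42 is not a perfect cube.
  y = -2: RHS = -22 is not a perfect cube.
  y = 3: RHS = 118 is not a perfect cube.
  y = -3: RHS = -98 is not a perfect cube.
Continuing the search up to |y| = 30 finds no solutions either.
No (x, y) in the scanned range satisfies the equation.

No integer solutions with |y| ≤ 30.


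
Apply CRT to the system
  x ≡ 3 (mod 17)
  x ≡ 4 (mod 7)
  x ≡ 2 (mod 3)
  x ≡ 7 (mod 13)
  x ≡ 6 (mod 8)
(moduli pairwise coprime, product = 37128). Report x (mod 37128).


Product of moduli M = 17 · 7 · 3 · 13 · 8 = 37128.
Merge one congruence at a time:
  Start: x ≡ 3 (mod 17).
  Combine with x ≡ 4 (mod 7); new modulus lcm = 119.
    Write x = 3 + 17·t and substitute into x ≡ 4 (mod 7): 17·t ≡ 4 − 3 = 1 (mod 7).
    Reduce coefficients mod 7: 3·t ≡ 1 (mod 7).
    The inverse of 3 mod 7 is 5 (since 3·5 = 15 = 2·7 + 1), so t ≡ 5·1 = 5 ≡ 5 (mod 7).
    Then x = 3 + 17·5 = 88, valid modulo lcm(17, 7) = 119: x ≡ 88 (mod 119).
  Combine with x ≡ 2 (mod 3); new modulus lcm = 357.
    Write x = 88 + 119·t and substitute into x ≡ 2 (mod 3): 119·t ≡ 2 − 88 = -86 (mod 3).
    Reduce coefficients mod 3: 2·t ≡ 1 (mod 3).
    The inverse of 2 mod 3 is 2 (since 2·2 = 4 = 1·3 + 1), so t ≡ 2·1 = 2 ≡ 2 (mod 3).
    Then x = 88 + 119·2 = 326, valid modulo lcm(119, 3) = 357: x ≡ 326 (mod 357).
  Combine with x ≡ 7 (mod 13); new modulus lcm = 4641.
    Write x = 326 + 357·t and substitute into x ≡ 7 (mod 13): 357·t ≡ 7 − 326 = -319 (mod 13).
    Reduce coefficients mod 13: 6·t ≡ 6 (mod 13).
    The inverse of 6 mod 13 is 11 (since 6·11 = 66 = 5·13 + 1), so t ≡ 11·6 = 66 ≡ 1 (mod 13).
    Then x = 326 + 357·1 = 683, valid modulo lcm(357, 13) = 4641: x ≡ 683 (mod 4641).
  Combine with x ≡ 6 (mod 8); new modulus lcm = 37128.
    Write x = 683 + 4641·t and substitute into x ≡ 6 (mod 8): 4641·t ≡ 6 − 683 = -677 (mod 8).
    Reduce coefficients mod 8: 1·t ≡ 3 (mod 8).
    So t ≡ 3 (mod 8).
    Then x = 683 + 4641·3 = 14606, valid modulo lcm(4641, 8) = 37128: x ≡ 14606 (mod 37128).
Verify against each original: 14606 mod 17 = 3, 14606 mod 7 = 4, 14606 mod 3 = 2, 14606 mod 13 = 7, 14606 mod 8 = 6.

x ≡ 14606 (mod 37128).


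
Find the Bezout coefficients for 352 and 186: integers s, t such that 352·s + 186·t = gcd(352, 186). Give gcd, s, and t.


Euclidean algorithm on (352, 186) — divide until remainder is 0:
  352 = 1 · 186 + 166
  186 = 1 · 166 + 20
  166 = 8 · 20 + 6
  20 = 3 · 6 + 2
  6 = 3 · 2 + 0
gcd(352, 186) = 2.
Track Bezout coefficients alongside the remainders: start with r₀ = 352 = a·1 + b·0 (s = 1, t = 0) and r₁ = 186 = a·0 + b·1 (s = 0, t = 1); each new remainder r_{k+1} = r_{k-1} − q_k·r_k inherits s_{k+1} = s_{k-1} − q_k·s_k, t_{k+1} = t_{k-1} − q_k·t_k, so r_k = a·s_k + b·t_k at every step:
  q = 1: r = 166, s = 1 − 1·0 = 1, t = 0 − 1·1 = -1  (check: 352·1 + 186·(-1) = 166)
  q = 1: r = 20, s = 0 − 1·1 = -1, t = 1 − 1·(-1) = 2  (check: 352·(-1) + 186·2 = 20)
  q = 8: r = 6, s = 1 − 8·(-1) = 9, t = -1 − 8·2 = -17  (check: 352·9 + 186·(-17) = 6)
  q = 3: r = 2, s = -1 − 3·9 = -28, t = 2 − 3·(-17) = 53  (check: 352·(-28) + 186·53 = 2)
The row with r = 2 (the gcd) gives the Bezout coefficients s = -28, t = 53.
Result: 352 · (-28) + 186 · (53) = 2.

gcd(352, 186) = 2; s = -28, t = 53 (check: 352·(-28) + 186·53 = 2).


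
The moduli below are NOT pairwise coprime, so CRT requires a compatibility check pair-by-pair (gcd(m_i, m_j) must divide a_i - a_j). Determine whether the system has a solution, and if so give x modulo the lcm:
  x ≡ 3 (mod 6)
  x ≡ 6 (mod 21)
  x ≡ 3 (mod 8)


Moduli 6, 21, 8 are not pairwise coprime, so CRT works modulo lcm(m_i) when all pairwise compatibility conditions hold.
Pairwise compatibility: gcd(m_i, m_j) must divide a_i - a_j for every pair.
Merge one congruence at a time:
  Start: x ≡ 3 (mod 6).
  Combine with x ≡ 6 (mod 21): gcd(6, 21) = 3; 6 - 3 = 3, which IS divisible by 3, so compatible.
    Write x = 3 + 6·t and substitute into x ≡ 6 (mod 21): 6·t ≡ 6 − 3 = 3 (mod 21).
    Divide the congruence (and modulus) by g = 3: 2·t ≡ 1 (mod 7).
    The inverse of 2 mod 7 is 4 (since 2·4 = 8 = 1·7 + 1), so t ≡ 4·1 = 4 ≡ 4 (mod 7).
    Then x = 3 + 6·4 = 27, valid modulo lcm(6, 21) = 42: x ≡ 27 (mod 42).
  Combine with x ≡ 3 (mod 8): gcd(42, 8) = 2; 3 - 27 = -24, which IS divisible by 2, so compatible.
    Write x = 27 + 42·t and substitute into x ≡ 3 (mod 8): 42·t ≡ 3 − 27 = -24 (mod 8).
    Divide the congruence (and modulus) by g = 2: 21·t ≡ -12 (mod 4).
    Reduce coefficients mod 4: 1·t ≡ 0 (mod 4).
    So t ≡ 0 (mod 4).
    Then x = 27 + 42·0 = 27, valid modulo lcm(42, 8) = 168: x ≡ 27 (mod 168).
Verify: 27 mod 6 = 3, 27 mod 21 = 6, 27 mod 8 = 3.

x ≡ 27 (mod 168).


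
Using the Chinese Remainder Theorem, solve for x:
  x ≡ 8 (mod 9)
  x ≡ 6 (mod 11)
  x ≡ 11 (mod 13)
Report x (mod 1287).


Moduli 9, 11, 13 are pairwise coprime; by CRT there is a unique solution modulo M = 9 · 11 · 13 = 1287.
Solve pairwise, accumulating the modulus:
  Start with x ≡ 8 (mod 9).
  Combine with x ≡ 6 (mod 11): since gcd(9, 11) = 1, we get a unique residue mod 99.
    Write x = 8 + 9·t and substitute into x ≡ 6 (mod 11): 9·t ≡ 6 − 8 = -2 (mod 11).
    Reduce coefficients mod 11: 9·t ≡ 9 (mod 11).
    The inverse of 9 mod 11 is 5 (since 9·5 = 45 = 4·11 + 1), so t ≡ 5·9 = 45 ≡ 1 (mod 11).
    Then x = 8 + 9·1 = 17, valid modulo lcm(9, 11) = 99: x ≡ 17 (mod 99).
  Combine with x ≡ 11 (mod 13): since gcd(99, 13) = 1, we get a unique residue mod 1287.
    Write x = 17 + 99·t and substitute into x ≡ 11 (mod 13): 99·t ≡ 11 − 17 = -6 (mod 13).
    Reduce coefficients mod 13: 8·t ≡ 7 (mod 13).
    The inverse of 8 mod 13 is 5 (since 8·5 = 40 = 3·13 + 1), so t ≡ 5·7 = 35 ≡ 9 (mod 13).
    Then x = 17 + 99·9 = 908, valid modulo lcm(99, 13) = 1287: x ≡ 908 (mod 1287).
Verify: 908 mod 9 = 8 ✓, 908 mod 11 = 6 ✓, 908 mod 13 = 11 ✓.

x ≡ 908 (mod 1287).


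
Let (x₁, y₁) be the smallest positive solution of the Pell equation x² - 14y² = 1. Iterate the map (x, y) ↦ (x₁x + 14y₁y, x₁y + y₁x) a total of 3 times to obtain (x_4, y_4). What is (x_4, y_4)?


Step 1: Find the fundamental solution (x₁, y₁) of x² - 14y² = 1.
  Expand √14 as a continued fraction. a₀ = ⌊√14⌋ = 3; iterate m_{k+1} = d_k·a_k − m_k, d_{k+1} = (14 − m_{k+1}²)/d_k, a_{k+1} = ⌊(a₀ + m_{k+1})/d_{k+1}⌋ (starting m₀ = 0, d₀ = 1), with convergents p_k = a_k·p_{k-1} + p_{k-2}, q_k = a_k·q_{k-1} + q_{k-2} (p₋₁ = 1, q₋₁ = 0):
  k = 0: a₀ = 3; p₀/q₀ = 3/1; p₀² − 14·q₀² = 9 − 14 = -5.
  k = 1: m = 3, d = 5, a = ⌊(3 + 3)/5⌋ = 1; p/q = (1·3 + 1)/(1·1 + 0) = 4/1; p² − 14·q² = 16 − 14 = 2.
  k = 2: m = 2, d = 2, a = ⌊(3 + 2)/2⌋ = 2; p/q = (2·4 + 3)/(2·1 + 1) = 11/3; p² − 14·q² = 121 − 126 = -5.
  k = 3: m = 2, d = 5, a = ⌊(3 + 2)/5⌋ = 1; p/q = (1·11 + 4)/(1·3 + 1) = 15/4; p² − 14·q² = 225 − 224 = 1.
  The first convergent with p² − 14·q² = 1 gives the fundamental solution (x₁, y₁) = (15, 4).
Step 2: Apply the recurrence (x_{n+1}, y_{n+1}) = (x₁x_n + 14y₁y_n, x₁y_n + y₁x_n) repeatedly.
  From (x_1, y_1) = (15, 4): x_2 = 15·15 + 14·4·4 = 449; y_2 = 15·4 + 4·15 = 120.
  From (x_2, y_2) = (449, 120): x_3 = 15·449 + 14·4·120 = 13455; y_3 = 15·120 + 4·449 = 3596.
  From (x_3, y_3) = (13455, 3596): x_4 = 15·13455 + 14·4·3596 = 403201; y_4 = 15·3596 + 4·13455 = 107760.
Step 3: Verify x_4² - 14·y_4² = 162571046401 - 162571046400 = 1 (should be 1). ✓

(x_1, y_1) = (15, 4); (x_4, y_4) = (403201, 107760).


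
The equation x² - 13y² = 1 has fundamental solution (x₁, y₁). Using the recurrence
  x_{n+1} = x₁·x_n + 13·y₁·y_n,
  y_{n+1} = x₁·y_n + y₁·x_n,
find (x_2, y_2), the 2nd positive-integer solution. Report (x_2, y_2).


Step 1: Find the fundamental solution (x₁, y₁) of x² - 13y² = 1.
  Expand √13 as a continued fraction. a₀ = ⌊√13⌋ = 3; iterate m_{k+1} = d_k·a_k − m_k, d_{k+1} = (13 − m_{k+1}²)/d_k, a_{k+1} = ⌊(a₀ + m_{k+1})/d_{k+1}⌋ (starting m₀ = 0, d₀ = 1), with convergents p_k = a_k·p_{k-1} + p_{k-2}, q_k = a_k·q_{k-1} + q_{k-2} (p₋₁ = 1, q₋₁ = 0):
  k = 0: a₀ = 3; p₀/q₀ = 3/1; p₀² − 13·q₀² = 9 − 13 = -4.
  k = 1: m = 3, d = 4, a = ⌊(3 + 3)/4⌋ = 1; p/q = (1·3 + 1)/(1·1 + 0) = 4/1; p² − 13·q² = 16 − 13 = 3.
  k = 2: m = 1, d = 3, a = ⌊(3 + 1)/3⌋ = 1; p/q = (1·4 + 3)/(1·1 + 1) = 7/2; p² − 13·q² = 49 − 52 = -3.
  k = 3: m = 2, d = 3, a = ⌊(3 + 2)/3⌋ = 1; p/q = (1·7 + 4)/(1·2 + 1) = 11/3; p² − 13·q² = 121 − 117 = 4.
  k = 4: m = 1, d = 4, a = ⌊(3 + 1)/4⌋ = 1; p/q = (1·11 + 7)/(1·3 + 2) = 18/5; p² − 13·q² = 324 − 325 = -1.
  k = 5: m = 3, d = 1, a = ⌊(3 + 3)/1⌋ = 6; p/q = (6·18 + 11)/(6·5 + 3) = 119/33; p² − 13·q² = 14161 − 14157 = 4.
  k = 6: m = 3, d = 4, a = ⌊(3 + 3)/4⌋ = 1; p/q = (1·119 + 18)/(1·33 + 5) = 137/38; p² − 13·q² = 18769 − 18772 = -3.
  k = 7: m = 1, d = 3, a = ⌊(3 + 1)/3⌋ = 1; p/q = (1·137 + 119)/(1·38 + 33) = 256/71; p² − 13·q² = 65536 − 65533 = 3.
  k = 8: m = 2, d = 3, a = ⌊(3 + 2)/3⌋ = 1; p/q = (1·256 + 137)/(1·71 + 38) = 393/109; p² − 13·q² = 154449 − 154453 = -4.
  k = 9: m = 1, d = 4, a = ⌊(3 + 1)/4⌋ = 1; p/q = (1·393 + 256)/(1·109 + 71) = 649/180; p² − 13·q² = 421201 − 421200 = 1.
  The first convergent with p² − 13·q² = 1 gives the fundamental solution (x₁, y₁) = (649, 180).
Step 2: Apply the recurrence (x_{n+1}, y_{n+1}) = (x₁x_n + 13y₁y_n, x₁y_n + y₁x_n) repeatedly.
  From (x_1, y_1) = (649, 180): x_2 = 649·649 + 13·180·180 = 842401; y_2 = 649·180 + 180·649 = 233640.
Step 3: Verify x_2² - 13·y_2² = 709639444801 - 709639444800 = 1 (should be 1). ✓

(x_1, y_1) = (649, 180); (x_2, y_2) = (842401, 233640).


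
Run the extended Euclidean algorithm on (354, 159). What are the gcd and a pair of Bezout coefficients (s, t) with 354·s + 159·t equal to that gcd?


Euclidean algorithm on (354, 159) — divide until remainder is 0:
  354 = 2 · 159 + 36
  159 = 4 · 36 + 15
  36 = 2 · 15 + 6
  15 = 2 · 6 + 3
  6 = 2 · 3 + 0
gcd(354, 159) = 3.
Track Bezout coefficients alongside the remainders: start with r₀ = 354 = a·1 + b·0 (s = 1, t = 0) and r₁ = 159 = a·0 + b·1 (s = 0, t = 1); each new remainder r_{k+1} = r_{k-1} − q_k·r_k inherits s_{k+1} = s_{k-1} − q_k·s_k, t_{k+1} = t_{k-1} − q_k·t_k, so r_k = a·s_k + b·t_k at every step:
  q = 2: r = 36, s = 1 − 2·0 = 1, t = 0 − 2·1 = -2  (check: 354·1 + 159·(-2) = 36)
  q = 4: r = 15, s = 0 − 4·1 = -4, t = 1 − 4·(-2) = 9  (check: 354·(-4) + 159·9 = 15)
  q = 2: r = 6, s = 1 − 2·(-4) = 9, t = -2 − 2·9 = -20  (check: 354·9 + 159·(-20) = 6)
  q = 2: r = 3, s = -4 − 2·9 = -22, t = 9 − 2·(-20) = 49  (check: 354·(-22) + 159·49 = 3)
The row with r = 3 (the gcd) gives the Bezout coefficients s = -22, t = 49.
Result: 354 · (-22) + 159 · (49) = 3.

gcd(354, 159) = 3; s = -22, t = 49 (check: 354·(-22) + 159·49 = 3).


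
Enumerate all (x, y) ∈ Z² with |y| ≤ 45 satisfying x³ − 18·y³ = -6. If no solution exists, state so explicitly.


The equation is x³ - 18y³ = -6. For fixed y, x³ = 18·y³ − 6, so a solution requires the RHS to be a perfect cube.
Strategy: iterate y from -45 to 45, compute RHS = 18·y³ − 6, and check whether it is a (positive or negative) perfect cube.
Check small values of y:
  y = 0: RHS = -6 is not a perfect cube.
  y = 1: RHS = 12 is not a perfect cube.
  y = -1: RHS = -24 is not a perfect cube.
  y = 2: RHS = 138 is not a perfect cube.
  y = -2: RHS = -150 is not a perfect cube.
  y = 3: RHS = 480 is not a perfect cube.
  y = -3: RHS = -492 is not a perfect cube.
Continuing the search up to |y| = 45 finds no solutions either.
No (x, y) in the scanned range satisfies the equation.

No integer solutions with |y| ≤ 45.


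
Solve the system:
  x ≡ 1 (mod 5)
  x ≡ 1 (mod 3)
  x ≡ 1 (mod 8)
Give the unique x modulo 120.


Moduli 5, 3, 8 are pairwise coprime; by CRT there is a unique solution modulo M = 5 · 3 · 8 = 120.
Solve pairwise, accumulating the modulus:
  Start with x ≡ 1 (mod 5).
  Combine with x ≡ 1 (mod 3): since gcd(5, 3) = 1, we get a unique residue mod 15.
    Write x = 1 + 5·t and substitute into x ≡ 1 (mod 3): 5·t ≡ 1 − 1 = 0 (mod 3).
    Reduce coefficients mod 3: 2·t ≡ 0 (mod 3).
    The inverse of 2 mod 3 is 2 (since 2·2 = 4 = 1·3 + 1), so t ≡ 2·0 = 0 ≡ 0 (mod 3).
    Then x = 1 + 5·0 = 1, valid modulo lcm(5, 3) = 15: x ≡ 1 (mod 15).
  Combine with x ≡ 1 (mod 8): since gcd(15, 8) = 1, we get a unique residue mod 120.
    Write x = 1 + 15·t and substitute into x ≡ 1 (mod 8): 15·t ≡ 1 − 1 = 0 (mod 8).
    Reduce coefficients mod 8: 7·t ≡ 0 (mod 8).
    The inverse of 7 mod 8 is 7 (since 7·7 = 49 = 6·8 + 1), so t ≡ 7·0 = 0 ≡ 0 (mod 8).
    Then x = 1 + 15·0 = 1, valid modulo lcm(15, 8) = 120: x ≡ 1 (mod 120).
Verify: 1 mod 5 = 1 ✓, 1 mod 3 = 1 ✓, 1 mod 8 = 1 ✓.

x ≡ 1 (mod 120).


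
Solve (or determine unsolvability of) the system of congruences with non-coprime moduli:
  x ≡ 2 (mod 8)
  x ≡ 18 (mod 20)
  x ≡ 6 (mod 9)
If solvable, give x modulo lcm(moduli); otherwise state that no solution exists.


Moduli 8, 20, 9 are not pairwise coprime, so CRT works modulo lcm(m_i) when all pairwise compatibility conditions hold.
Pairwise compatibility: gcd(m_i, m_j) must divide a_i - a_j for every pair.
Merge one congruence at a time:
  Start: x ≡ 2 (mod 8).
  Combine with x ≡ 18 (mod 20): gcd(8, 20) = 4; 18 - 2 = 16, which IS divisible by 4, so compatible.
    Write x = 2 + 8·t and substitute into x ≡ 18 (mod 20): 8·t ≡ 18 − 2 = 16 (mod 20).
    Divide the congruence (and modulus) by g = 4: 2·t ≡ 4 (mod 5).
    The inverse of 2 mod 5 is 3 (since 2·3 = 6 = 1·5 + 1), so t ≡ 3·4 = 12 ≡ 2 (mod 5).
    Then x = 2 + 8·2 = 18, valid modulo lcm(8, 20) = 40: x ≡ 18 (mod 40).
  Combine with x ≡ 6 (mod 9): gcd(40, 9) = 1; 6 - 18 = -12, which IS divisible by 1, so compatible.
    Write x = 18 + 40·t and substitute into x ≡ 6 (mod 9): 40·t ≡ 6 − 18 = -12 (mod 9).
    Reduce coefficients mod 9: 4·t ≡ 6 (mod 9).
    The inverse of 4 mod 9 is 7 (since 4·7 = 28 = 3·9 + 1), so t ≡ 7·6 = 42 ≡ 6 (mod 9).
    Then x = 18 + 40·6 = 258, valid modulo lcm(40, 9) = 360: x ≡ 258 (mod 360).
Verify: 258 mod 8 = 2, 258 mod 20 = 18, 258 mod 9 = 6.

x ≡ 258 (mod 360).
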